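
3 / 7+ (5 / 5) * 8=59 / 7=8.43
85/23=3.70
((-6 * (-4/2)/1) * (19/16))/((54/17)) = 323/72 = 4.49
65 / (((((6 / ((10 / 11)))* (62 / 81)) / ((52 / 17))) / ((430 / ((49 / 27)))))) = 2648821500 / 284053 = 9325.10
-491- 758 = -1249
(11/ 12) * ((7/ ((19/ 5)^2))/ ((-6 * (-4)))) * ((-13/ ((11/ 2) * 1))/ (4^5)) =-2275/ 53231616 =-0.00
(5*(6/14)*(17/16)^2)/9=1445/5376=0.27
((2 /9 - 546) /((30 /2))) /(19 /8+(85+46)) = -39296 /144045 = -0.27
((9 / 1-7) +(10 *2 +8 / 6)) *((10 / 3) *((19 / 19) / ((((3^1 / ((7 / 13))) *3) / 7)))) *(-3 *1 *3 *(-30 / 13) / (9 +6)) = 68600 / 1521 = 45.10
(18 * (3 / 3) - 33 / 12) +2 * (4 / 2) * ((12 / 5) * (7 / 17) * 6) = 13249 / 340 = 38.97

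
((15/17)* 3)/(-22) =-45/374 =-0.12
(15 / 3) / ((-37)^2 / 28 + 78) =140 / 3553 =0.04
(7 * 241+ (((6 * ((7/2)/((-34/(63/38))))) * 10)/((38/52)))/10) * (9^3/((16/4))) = 15082309431/49096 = 307200.37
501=501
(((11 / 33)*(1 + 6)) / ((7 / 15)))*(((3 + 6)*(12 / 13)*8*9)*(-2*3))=-17944.62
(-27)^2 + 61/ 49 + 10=36272/ 49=740.24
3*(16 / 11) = 48 / 11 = 4.36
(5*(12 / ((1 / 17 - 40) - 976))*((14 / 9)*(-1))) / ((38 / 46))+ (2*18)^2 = 1275952792 / 984447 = 1296.11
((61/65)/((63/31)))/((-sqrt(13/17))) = -1891*sqrt(221)/53235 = -0.53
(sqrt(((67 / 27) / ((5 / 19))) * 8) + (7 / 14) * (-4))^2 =10724 / 135 -8 * sqrt(38190) / 45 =44.70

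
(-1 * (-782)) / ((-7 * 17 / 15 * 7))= -690 / 49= -14.08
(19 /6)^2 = 361 /36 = 10.03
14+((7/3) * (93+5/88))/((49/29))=263353/1848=142.51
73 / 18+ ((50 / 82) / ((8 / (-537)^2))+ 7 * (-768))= 49025045 / 2952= 16607.40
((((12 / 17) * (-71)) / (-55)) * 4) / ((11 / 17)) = 5.63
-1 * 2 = -2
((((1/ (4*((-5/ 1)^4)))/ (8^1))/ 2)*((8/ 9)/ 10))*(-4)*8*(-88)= 176/ 28125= 0.01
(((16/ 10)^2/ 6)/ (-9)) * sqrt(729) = -32/ 25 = -1.28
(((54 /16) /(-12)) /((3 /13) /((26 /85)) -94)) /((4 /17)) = 25857 /2017088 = 0.01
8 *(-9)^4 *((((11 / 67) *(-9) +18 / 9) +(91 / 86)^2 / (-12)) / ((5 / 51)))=284585874741 / 1238830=229721.49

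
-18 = -18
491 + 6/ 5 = 2461/ 5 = 492.20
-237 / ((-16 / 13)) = 3081 / 16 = 192.56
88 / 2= 44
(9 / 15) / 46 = 3 / 230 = 0.01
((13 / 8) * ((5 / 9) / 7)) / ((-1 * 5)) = -13 / 504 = -0.03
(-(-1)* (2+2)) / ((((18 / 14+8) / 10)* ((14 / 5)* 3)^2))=50 / 819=0.06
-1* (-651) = 651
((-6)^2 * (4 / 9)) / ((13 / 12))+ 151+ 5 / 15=6478 / 39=166.10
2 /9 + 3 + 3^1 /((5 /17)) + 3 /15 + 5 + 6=1108 /45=24.62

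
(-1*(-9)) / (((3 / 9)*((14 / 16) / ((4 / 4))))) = 216 / 7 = 30.86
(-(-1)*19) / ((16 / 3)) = 57 / 16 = 3.56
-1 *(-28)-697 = -669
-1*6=-6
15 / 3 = 5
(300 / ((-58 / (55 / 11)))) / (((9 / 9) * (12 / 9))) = -1125 / 58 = -19.40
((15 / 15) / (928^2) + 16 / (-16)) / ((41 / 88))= -9473013 / 4413568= -2.15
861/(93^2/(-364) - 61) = -313404/30853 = -10.16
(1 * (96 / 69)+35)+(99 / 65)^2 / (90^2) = 353635283 / 9717500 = 36.39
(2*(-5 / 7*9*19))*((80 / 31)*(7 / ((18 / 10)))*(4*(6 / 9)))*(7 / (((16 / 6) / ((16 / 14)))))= -608000 / 31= -19612.90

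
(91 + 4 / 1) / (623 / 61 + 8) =5795 / 1111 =5.22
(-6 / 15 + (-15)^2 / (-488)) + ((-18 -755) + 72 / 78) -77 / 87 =-2135473031 / 2759640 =-773.82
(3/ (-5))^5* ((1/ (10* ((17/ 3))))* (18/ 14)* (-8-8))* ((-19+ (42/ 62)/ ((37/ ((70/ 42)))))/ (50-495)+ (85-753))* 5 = -94.28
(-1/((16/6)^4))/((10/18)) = -729/20480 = -0.04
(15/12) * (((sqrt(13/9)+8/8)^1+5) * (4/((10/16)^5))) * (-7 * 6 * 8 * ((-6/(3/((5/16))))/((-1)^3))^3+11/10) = -79558656/3125 - 13259776 * sqrt(13)/9375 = -30558.38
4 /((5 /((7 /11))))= 28 /55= 0.51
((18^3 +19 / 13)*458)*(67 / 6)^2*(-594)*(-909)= 2338474303232595 / 13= 179882638710199.62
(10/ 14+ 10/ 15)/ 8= 29/ 168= 0.17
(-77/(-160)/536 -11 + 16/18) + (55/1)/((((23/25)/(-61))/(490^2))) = -15543613187479741/17752320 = -875582075.33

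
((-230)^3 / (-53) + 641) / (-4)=-57551.76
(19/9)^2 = 361/81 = 4.46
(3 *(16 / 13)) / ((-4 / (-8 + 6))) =24 / 13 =1.85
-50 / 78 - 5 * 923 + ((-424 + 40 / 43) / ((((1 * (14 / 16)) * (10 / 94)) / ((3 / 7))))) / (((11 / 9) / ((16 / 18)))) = -6032.26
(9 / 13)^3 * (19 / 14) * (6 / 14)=41553 / 215306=0.19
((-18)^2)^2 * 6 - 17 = 629839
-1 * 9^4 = -6561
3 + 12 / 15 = 19 / 5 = 3.80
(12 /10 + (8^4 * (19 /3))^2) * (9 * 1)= 6056574986.80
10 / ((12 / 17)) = 14.17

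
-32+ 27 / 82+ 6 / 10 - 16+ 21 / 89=-46.83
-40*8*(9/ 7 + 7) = -18560/ 7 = -2651.43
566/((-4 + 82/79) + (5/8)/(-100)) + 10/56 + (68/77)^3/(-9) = -117518355269207/616631818572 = -190.58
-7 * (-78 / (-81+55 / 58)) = -31668 / 4643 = -6.82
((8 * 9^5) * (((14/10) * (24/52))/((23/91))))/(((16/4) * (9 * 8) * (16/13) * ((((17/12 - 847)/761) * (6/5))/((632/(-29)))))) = 753776290449/13536098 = 55686.38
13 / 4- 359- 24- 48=-1711 / 4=-427.75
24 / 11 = 2.18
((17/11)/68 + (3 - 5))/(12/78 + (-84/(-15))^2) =-9425/150216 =-0.06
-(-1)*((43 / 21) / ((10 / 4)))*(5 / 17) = 86 / 357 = 0.24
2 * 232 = 464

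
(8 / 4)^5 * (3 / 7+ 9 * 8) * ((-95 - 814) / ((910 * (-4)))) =141804 / 245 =578.79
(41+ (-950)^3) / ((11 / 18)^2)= -277789486716 / 121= -2295780881.95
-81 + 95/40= -629/8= -78.62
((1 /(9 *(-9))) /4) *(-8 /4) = 1 /162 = 0.01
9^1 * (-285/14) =-2565/14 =-183.21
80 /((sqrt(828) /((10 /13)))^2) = 2000 /34983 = 0.06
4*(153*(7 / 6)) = 714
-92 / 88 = -23 / 22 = -1.05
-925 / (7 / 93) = -86025 / 7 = -12289.29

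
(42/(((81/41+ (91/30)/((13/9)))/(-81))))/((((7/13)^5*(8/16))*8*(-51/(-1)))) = -2055106755/22735069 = -90.39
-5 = -5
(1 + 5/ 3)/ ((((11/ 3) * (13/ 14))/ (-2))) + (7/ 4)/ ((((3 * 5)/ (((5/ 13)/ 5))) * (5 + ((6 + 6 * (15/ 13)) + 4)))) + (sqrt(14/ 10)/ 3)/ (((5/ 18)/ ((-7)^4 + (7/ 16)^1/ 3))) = -3829399/ 2445300 + 23051 * sqrt(35)/ 40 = 3407.72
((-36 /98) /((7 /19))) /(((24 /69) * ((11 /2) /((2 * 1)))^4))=-251712 /5021863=-0.05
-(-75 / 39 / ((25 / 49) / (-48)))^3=-13011038208 / 2197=-5922183.98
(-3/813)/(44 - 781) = 1/199727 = 0.00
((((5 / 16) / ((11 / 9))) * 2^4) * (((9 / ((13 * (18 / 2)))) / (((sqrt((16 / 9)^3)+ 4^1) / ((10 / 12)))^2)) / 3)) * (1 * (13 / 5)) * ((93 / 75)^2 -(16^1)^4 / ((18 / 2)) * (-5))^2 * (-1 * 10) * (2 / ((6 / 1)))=-41946582705205201 / 2033900000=-20623719.31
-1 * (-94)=94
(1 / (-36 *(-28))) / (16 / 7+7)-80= -748799 / 9360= -80.00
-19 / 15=-1.27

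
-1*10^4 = -10000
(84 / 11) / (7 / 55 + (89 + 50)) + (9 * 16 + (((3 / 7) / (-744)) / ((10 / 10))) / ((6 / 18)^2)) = 478384455 / 3320968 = 144.05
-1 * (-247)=247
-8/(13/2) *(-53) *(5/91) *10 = 35.84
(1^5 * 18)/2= 9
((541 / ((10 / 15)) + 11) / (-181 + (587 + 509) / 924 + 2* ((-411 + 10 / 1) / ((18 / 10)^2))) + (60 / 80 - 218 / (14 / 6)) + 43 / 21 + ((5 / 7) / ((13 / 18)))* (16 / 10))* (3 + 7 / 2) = -264783088399 / 447778632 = -591.33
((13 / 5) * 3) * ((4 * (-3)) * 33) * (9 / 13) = -10692 / 5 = -2138.40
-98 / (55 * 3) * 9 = -294 / 55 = -5.35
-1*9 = -9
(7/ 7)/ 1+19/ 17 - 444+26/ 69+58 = -449852/ 1173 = -383.51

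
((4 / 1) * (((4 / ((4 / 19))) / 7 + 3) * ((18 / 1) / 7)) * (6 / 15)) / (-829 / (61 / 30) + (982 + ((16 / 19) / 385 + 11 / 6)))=440605440 / 10797280907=0.04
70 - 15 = 55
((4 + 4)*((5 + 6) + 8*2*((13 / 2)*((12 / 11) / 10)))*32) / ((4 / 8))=629248 / 55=11440.87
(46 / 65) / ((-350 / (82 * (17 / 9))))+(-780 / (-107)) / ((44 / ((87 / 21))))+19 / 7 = 372026276 / 120495375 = 3.09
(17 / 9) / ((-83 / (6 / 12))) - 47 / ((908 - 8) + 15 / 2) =-57097 / 903870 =-0.06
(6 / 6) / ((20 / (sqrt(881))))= sqrt(881) / 20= 1.48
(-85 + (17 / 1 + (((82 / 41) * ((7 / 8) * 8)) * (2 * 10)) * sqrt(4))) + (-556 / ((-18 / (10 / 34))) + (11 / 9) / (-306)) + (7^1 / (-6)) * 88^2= -23501495 / 2754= -8533.59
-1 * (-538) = 538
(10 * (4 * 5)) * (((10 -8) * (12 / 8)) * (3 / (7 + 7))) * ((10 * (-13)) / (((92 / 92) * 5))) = -23400 / 7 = -3342.86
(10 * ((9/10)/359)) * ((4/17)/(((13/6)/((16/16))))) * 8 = 1728/79339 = 0.02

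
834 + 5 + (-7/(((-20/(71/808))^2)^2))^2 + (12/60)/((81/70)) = 316131148789332389093258101506314425409/376717565091079156670241177600000000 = 839.17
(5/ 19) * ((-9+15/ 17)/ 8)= -345/ 1292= -0.27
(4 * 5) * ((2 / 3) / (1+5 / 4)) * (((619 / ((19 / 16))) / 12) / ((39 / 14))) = 5546240 / 60021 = 92.40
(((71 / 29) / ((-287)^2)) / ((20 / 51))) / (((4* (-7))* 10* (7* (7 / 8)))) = -0.00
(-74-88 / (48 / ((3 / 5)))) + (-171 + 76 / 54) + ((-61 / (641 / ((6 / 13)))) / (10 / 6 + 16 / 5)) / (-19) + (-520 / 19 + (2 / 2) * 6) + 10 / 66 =-9127826308057 / 34326876870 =-265.91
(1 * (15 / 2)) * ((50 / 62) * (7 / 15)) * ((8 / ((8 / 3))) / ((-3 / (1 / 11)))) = -175 / 682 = -0.26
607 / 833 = 0.73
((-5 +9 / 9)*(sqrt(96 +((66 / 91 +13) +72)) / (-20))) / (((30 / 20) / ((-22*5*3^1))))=-44*sqrt(1504867) / 91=-593.14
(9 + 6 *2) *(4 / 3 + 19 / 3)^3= 85169 / 9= 9463.22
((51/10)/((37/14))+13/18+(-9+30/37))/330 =-0.02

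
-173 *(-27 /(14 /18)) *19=798741 /7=114105.86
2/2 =1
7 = 7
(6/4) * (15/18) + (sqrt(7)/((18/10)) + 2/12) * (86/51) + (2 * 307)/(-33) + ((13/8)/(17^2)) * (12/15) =-9768091/572220 + 430 * sqrt(7)/459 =-14.59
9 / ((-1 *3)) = -3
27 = 27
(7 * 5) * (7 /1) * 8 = 1960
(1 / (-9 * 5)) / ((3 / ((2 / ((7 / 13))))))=-26 / 945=-0.03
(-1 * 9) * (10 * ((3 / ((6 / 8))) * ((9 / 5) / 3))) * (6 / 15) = -432 / 5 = -86.40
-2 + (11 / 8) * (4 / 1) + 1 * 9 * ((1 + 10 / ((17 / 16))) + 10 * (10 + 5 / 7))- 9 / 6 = 126139 / 119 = 1059.99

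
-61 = -61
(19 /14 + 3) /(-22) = -61 /308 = -0.20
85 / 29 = 2.93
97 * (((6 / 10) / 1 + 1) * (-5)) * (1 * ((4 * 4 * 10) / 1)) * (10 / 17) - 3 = -1241651 / 17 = -73038.29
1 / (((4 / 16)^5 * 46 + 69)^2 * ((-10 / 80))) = -2097152 / 1249693201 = -0.00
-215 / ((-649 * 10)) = 43 / 1298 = 0.03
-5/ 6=-0.83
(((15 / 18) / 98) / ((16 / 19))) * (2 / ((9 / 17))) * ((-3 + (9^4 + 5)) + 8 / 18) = 95399665 / 381024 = 250.38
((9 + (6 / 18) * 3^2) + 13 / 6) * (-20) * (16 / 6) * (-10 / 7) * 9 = 68000 / 7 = 9714.29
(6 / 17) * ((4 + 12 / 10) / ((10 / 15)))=234 / 85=2.75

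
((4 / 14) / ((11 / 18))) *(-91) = -468 / 11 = -42.55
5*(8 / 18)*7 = 140 / 9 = 15.56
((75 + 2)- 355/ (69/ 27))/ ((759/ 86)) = -122464/ 17457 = -7.02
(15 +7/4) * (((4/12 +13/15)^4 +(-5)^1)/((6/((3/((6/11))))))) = -1347973/30000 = -44.93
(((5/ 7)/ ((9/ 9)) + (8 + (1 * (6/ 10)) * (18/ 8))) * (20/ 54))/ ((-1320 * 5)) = -1409/ 2494800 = -0.00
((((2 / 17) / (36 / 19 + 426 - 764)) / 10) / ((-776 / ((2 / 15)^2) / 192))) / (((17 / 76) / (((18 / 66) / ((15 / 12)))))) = 92416 / 615376911875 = 0.00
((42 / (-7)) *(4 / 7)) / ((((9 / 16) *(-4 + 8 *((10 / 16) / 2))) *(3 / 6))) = 512 / 63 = 8.13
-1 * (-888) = 888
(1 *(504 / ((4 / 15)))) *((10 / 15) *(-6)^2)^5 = 15049359360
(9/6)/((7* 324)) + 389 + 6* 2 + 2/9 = 606649/1512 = 401.22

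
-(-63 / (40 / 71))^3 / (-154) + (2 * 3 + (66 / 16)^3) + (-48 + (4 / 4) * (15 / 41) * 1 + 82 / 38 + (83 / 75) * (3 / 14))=-69478640148573 / 7677824000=-9049.26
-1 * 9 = -9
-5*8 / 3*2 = -80 / 3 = -26.67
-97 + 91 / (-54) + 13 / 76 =-202151 / 2052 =-98.51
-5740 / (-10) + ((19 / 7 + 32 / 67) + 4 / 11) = 2979609 / 5159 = 577.56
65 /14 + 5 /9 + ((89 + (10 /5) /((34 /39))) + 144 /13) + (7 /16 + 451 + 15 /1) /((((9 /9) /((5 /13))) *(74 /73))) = 4690663013 /16484832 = 284.54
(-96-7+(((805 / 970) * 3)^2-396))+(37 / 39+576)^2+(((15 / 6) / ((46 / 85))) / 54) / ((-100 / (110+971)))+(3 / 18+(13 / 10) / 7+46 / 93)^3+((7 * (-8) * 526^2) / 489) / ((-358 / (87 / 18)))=17039738577400650925435253117 / 51200448533659784268000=332804.48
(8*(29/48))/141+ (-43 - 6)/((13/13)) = -41425/846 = -48.97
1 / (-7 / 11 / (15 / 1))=-165 / 7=-23.57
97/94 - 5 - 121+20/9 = -103843/846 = -122.75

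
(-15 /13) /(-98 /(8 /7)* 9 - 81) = 20 /14781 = 0.00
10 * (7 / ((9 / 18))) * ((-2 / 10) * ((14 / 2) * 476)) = -93296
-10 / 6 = -5 / 3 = -1.67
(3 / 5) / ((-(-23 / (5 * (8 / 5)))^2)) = -192 / 2645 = -0.07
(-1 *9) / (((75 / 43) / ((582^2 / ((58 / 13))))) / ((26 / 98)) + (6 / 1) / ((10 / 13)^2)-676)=0.01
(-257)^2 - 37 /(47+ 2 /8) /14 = 87382753 /1323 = 66048.94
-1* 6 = -6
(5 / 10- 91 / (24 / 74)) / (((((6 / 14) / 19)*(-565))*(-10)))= -447013 / 203400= -2.20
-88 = -88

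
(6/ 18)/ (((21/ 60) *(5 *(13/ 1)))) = 4/ 273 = 0.01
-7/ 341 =-0.02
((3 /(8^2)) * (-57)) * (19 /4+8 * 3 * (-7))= 111663 /256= 436.18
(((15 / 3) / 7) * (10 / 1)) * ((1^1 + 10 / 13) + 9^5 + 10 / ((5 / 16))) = 38403800 / 91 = 422019.78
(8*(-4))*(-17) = 544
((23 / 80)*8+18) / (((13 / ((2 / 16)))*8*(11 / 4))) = 0.01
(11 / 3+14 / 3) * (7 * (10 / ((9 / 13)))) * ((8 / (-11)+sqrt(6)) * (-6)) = 364000 / 99-45500 * sqrt(6) / 9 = -8706.76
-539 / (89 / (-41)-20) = 24.31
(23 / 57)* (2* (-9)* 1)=-138 / 19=-7.26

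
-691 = -691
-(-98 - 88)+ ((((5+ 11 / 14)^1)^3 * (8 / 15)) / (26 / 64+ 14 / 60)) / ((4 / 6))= 45095154 / 105301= 428.25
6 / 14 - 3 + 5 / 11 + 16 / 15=-1213 / 1155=-1.05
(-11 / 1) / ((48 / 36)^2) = -99 / 16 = -6.19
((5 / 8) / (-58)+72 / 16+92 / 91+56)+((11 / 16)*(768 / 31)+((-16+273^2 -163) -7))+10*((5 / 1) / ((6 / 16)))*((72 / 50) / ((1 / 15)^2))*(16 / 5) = 278362036959 / 1308944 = 212661.53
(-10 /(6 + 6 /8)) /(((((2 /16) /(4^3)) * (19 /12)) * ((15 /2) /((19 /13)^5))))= -4270358528 /10024911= -425.97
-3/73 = -0.04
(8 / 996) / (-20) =-1 / 2490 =-0.00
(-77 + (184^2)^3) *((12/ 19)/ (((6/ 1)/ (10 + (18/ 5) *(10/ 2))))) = 2173176324812584/ 19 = 114377701305925.47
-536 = -536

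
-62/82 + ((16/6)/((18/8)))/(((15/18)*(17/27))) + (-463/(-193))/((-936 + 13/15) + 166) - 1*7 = -42682191603/7759843885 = -5.50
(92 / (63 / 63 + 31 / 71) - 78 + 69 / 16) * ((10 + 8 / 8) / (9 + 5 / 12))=-86603 / 7684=-11.27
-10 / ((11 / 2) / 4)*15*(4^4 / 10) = -2792.73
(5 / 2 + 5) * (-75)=-1125 / 2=-562.50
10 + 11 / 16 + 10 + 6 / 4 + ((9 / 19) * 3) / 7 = 47647 / 2128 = 22.39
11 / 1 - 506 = -495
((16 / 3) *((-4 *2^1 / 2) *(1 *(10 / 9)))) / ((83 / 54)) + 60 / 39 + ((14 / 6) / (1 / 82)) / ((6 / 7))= 2032891 / 9711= 209.34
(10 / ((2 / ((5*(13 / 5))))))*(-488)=-31720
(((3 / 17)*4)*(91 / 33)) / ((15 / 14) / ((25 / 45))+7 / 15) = 76440 / 94061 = 0.81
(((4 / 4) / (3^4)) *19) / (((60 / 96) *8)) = 19 / 405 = 0.05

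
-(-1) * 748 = 748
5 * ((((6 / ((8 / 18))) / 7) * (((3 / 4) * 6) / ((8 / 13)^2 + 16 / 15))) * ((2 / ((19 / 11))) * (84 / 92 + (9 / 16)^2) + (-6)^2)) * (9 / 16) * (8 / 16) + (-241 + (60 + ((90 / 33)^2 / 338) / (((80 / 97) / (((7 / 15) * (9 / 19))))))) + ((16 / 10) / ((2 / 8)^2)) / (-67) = 169345460864558170627 / 1257974284173967360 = 134.62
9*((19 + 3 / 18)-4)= 273 / 2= 136.50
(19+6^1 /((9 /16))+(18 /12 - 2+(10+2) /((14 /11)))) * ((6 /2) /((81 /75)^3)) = 25328125 /275562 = 91.91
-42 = -42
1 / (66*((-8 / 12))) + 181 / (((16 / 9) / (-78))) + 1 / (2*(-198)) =-6289589 / 792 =-7941.40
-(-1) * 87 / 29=3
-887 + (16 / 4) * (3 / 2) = -881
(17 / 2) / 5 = 17 / 10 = 1.70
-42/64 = -21/32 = -0.66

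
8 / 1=8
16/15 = 1.07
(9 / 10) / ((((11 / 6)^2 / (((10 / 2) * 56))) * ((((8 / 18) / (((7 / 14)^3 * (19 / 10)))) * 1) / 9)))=872613 / 2420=360.58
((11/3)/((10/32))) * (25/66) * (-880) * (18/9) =-7822.22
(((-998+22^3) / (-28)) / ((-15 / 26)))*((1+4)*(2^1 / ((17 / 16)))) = 2007200 / 357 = 5622.41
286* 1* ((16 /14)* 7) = 2288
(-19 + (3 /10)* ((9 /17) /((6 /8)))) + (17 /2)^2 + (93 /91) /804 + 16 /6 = 87266813 /1554735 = 56.13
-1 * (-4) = 4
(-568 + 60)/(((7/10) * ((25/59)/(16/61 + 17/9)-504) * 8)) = 44246165/245731437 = 0.18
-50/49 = -1.02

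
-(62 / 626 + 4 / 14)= -0.38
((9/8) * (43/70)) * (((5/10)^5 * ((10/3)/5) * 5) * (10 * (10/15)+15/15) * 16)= 989/112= 8.83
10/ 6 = 5/ 3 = 1.67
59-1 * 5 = 54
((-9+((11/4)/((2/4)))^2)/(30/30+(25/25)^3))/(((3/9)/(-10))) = -1275/4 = -318.75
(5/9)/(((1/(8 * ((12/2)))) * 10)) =8/3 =2.67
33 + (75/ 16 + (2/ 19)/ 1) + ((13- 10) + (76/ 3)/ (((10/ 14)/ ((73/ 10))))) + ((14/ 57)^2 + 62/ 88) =4295317469/ 14295600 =300.46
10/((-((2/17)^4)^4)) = -243305959378334342405/32768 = -7425108623606394.73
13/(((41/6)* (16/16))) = 78/41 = 1.90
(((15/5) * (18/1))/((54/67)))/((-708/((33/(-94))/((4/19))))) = 14003/88736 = 0.16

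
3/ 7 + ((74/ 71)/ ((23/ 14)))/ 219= 1080133/ 2503389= 0.43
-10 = -10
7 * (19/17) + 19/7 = 1254/119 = 10.54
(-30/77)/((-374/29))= 435/14399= 0.03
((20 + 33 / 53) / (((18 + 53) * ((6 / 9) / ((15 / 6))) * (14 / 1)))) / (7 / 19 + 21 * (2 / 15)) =1557525 / 63429128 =0.02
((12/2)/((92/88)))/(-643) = -132/14789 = -0.01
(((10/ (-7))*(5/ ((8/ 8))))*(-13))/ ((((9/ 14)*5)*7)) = 260/ 63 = 4.13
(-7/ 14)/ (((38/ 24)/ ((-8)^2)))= -384/ 19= -20.21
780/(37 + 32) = 260/23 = 11.30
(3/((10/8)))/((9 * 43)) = 4/645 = 0.01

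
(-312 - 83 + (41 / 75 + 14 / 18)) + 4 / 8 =-176929 / 450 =-393.18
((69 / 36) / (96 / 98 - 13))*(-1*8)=2254 / 1767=1.28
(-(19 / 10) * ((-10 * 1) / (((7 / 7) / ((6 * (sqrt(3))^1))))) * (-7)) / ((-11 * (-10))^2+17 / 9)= -7182 * sqrt(3) / 108917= -0.11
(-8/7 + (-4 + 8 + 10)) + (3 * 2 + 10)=202/7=28.86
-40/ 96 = -5/ 12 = -0.42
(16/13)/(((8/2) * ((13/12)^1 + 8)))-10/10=-1369/1417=-0.97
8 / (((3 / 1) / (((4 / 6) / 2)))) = 8 / 9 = 0.89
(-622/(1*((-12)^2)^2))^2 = 96721/107495424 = 0.00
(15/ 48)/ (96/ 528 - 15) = -55/ 2608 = -0.02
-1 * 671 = -671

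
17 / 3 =5.67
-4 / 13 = -0.31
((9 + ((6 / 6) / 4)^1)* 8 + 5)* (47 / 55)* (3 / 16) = 11139 / 880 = 12.66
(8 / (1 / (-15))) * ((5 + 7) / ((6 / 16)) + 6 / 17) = -66000 / 17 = -3882.35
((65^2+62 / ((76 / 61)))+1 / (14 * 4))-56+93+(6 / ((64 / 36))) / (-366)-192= 534779337 / 129808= 4119.77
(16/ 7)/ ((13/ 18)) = 288/ 91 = 3.16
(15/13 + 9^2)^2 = 1140624/169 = 6749.25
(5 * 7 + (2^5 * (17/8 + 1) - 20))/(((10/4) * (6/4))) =92/3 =30.67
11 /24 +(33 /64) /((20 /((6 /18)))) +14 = 55553 /3840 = 14.47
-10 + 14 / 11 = -96 / 11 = -8.73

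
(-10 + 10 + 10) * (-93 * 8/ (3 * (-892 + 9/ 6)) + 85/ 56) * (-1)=-895805/ 49868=-17.96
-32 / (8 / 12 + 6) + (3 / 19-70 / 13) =-12383 / 1235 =-10.03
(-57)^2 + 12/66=35741/11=3249.18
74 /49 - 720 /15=-2278 /49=-46.49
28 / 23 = 1.22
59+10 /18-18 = 374 /9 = 41.56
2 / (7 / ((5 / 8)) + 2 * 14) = 5 / 98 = 0.05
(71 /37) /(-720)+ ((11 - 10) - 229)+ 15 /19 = -115006229 /506160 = -227.21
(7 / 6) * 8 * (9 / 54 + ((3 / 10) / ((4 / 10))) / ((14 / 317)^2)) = 904793 / 252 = 3590.45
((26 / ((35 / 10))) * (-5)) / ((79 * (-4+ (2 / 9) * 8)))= 117 / 553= 0.21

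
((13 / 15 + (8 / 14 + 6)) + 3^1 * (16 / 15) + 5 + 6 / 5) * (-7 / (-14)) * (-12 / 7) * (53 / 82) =-93704 / 10045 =-9.33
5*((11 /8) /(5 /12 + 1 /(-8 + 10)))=15 /2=7.50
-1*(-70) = 70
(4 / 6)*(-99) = -66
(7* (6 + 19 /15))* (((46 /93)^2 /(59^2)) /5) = 1614508 /2258037675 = 0.00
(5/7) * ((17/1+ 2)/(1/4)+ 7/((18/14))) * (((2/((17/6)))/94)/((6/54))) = 21990/5593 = 3.93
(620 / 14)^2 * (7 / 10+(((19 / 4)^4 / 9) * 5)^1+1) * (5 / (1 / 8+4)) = 676360.17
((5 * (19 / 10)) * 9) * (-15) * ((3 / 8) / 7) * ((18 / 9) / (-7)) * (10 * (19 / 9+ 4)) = 235125 / 196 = 1199.62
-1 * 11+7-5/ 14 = -61/ 14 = -4.36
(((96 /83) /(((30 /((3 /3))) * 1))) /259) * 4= 64 /107485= 0.00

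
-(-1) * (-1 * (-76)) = 76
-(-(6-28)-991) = 969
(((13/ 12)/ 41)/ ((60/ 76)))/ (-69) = -247/ 509220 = -0.00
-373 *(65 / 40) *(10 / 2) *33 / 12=-266695 / 32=-8334.22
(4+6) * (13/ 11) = 130/ 11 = 11.82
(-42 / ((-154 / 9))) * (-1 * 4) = -9.82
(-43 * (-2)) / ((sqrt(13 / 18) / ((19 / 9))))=1634 * sqrt(26) / 39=213.64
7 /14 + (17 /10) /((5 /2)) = 59 /50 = 1.18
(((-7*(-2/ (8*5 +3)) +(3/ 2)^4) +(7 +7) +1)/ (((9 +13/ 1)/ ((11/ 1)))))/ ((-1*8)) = -14027/ 11008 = -1.27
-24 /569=-0.04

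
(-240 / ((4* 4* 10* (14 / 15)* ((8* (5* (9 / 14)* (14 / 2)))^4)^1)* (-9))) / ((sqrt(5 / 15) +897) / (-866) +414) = 433* sqrt(3) / 1127794326859444608000 +51617497 / 125310480762160512000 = 0.00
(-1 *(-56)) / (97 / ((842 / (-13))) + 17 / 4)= 20.35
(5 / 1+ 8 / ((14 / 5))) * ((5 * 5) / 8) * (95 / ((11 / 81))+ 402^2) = 223167375 / 56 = 3985131.70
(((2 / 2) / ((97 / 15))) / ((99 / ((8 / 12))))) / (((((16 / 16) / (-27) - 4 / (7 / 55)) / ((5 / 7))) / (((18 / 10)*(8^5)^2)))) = -289910292480 / 6345449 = -45687.91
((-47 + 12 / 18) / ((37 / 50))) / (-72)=3475 / 3996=0.87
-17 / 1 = -17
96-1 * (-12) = 108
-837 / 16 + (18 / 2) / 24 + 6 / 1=-735 / 16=-45.94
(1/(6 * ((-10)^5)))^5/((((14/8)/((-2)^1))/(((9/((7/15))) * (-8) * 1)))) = -1/441000000000000000000000000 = -0.00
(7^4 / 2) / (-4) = -2401 / 8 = -300.12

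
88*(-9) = -792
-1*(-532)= 532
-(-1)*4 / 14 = 2 / 7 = 0.29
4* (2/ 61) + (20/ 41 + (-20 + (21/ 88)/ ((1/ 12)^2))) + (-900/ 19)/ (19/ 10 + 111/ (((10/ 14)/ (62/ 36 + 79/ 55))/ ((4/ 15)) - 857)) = -99601028209294/ 8459448754031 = -11.77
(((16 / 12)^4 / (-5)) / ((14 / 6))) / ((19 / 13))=-3328 / 17955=-0.19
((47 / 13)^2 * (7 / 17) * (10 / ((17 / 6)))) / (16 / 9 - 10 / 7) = 29225070 / 537251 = 54.40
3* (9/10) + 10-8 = 47/10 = 4.70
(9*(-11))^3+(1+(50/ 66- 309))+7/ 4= -128119793/ 132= -970604.49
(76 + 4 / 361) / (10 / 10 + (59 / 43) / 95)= 52675 / 703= 74.93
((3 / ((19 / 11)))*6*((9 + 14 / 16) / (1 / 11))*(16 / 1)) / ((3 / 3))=344124 / 19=18111.79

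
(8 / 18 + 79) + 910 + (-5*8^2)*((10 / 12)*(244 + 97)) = -809495 / 9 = -89943.89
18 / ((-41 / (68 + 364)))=-7776 / 41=-189.66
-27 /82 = -0.33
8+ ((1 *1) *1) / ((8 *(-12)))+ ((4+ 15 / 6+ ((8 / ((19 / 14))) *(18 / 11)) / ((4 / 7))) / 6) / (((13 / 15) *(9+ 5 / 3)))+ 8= 17122165 / 1043328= 16.41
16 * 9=144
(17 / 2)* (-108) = -918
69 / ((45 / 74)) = 1702 / 15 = 113.47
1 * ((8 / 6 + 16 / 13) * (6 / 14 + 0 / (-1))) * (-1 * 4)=-400 / 91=-4.40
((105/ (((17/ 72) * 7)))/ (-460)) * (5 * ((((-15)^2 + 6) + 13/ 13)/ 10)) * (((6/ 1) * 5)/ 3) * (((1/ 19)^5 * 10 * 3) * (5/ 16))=-587250/ 968154709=-0.00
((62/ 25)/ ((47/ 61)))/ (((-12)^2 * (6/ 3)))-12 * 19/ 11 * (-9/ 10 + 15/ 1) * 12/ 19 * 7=-2404784959/ 1861200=-1292.06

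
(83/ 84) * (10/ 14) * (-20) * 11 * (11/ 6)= -284.67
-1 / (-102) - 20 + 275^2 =7711711 / 102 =75605.01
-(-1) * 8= 8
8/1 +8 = 16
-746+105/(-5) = -767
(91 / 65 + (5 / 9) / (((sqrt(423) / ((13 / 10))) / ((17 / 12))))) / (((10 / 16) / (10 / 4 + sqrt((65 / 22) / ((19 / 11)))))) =(sqrt(2470) + 95) * (1105 * sqrt(47) + 213192) / 3616650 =8.83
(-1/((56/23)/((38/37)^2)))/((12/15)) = -41515/76664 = -0.54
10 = 10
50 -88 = -38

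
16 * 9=144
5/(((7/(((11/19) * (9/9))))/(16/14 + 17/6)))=9185/5586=1.64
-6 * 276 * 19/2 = -15732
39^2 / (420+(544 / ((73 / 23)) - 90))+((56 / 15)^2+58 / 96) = 1157935051 / 65883600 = 17.58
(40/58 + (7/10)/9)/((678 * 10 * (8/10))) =2003/14156640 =0.00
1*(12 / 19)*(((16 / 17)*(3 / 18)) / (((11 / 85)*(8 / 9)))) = 180 / 209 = 0.86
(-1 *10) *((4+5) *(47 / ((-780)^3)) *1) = 47 / 5272800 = 0.00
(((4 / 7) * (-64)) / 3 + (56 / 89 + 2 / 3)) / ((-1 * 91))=0.12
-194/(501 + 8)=-194/509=-0.38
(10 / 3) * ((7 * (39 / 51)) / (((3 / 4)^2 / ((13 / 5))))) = 37856 / 459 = 82.47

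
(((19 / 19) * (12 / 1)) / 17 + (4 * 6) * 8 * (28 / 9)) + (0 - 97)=25553 / 51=501.04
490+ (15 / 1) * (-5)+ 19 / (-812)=336961 / 812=414.98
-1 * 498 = -498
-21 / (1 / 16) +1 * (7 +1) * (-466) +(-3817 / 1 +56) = -7825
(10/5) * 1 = 2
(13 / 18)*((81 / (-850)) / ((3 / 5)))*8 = -78 / 85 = -0.92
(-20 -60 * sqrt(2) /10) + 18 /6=-17 -6 * sqrt(2)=-25.49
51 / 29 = 1.76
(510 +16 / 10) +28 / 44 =28173 / 55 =512.24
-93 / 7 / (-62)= 3 / 14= 0.21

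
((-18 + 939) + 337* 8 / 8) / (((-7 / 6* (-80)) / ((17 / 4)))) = 32079 / 560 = 57.28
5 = 5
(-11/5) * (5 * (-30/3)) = 110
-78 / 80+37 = 1441 / 40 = 36.02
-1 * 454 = -454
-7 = -7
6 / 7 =0.86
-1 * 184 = -184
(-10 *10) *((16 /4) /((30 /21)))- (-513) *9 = 4337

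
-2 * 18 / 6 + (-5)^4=619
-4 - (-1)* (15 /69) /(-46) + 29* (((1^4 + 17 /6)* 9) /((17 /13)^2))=88833454 /152881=581.06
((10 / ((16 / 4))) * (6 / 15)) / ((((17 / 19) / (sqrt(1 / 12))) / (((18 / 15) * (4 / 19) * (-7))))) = -0.57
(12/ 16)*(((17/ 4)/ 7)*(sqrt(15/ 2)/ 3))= 0.42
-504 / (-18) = 28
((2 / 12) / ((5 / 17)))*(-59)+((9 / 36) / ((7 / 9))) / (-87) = -407263 / 12180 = -33.44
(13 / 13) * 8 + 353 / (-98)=431 / 98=4.40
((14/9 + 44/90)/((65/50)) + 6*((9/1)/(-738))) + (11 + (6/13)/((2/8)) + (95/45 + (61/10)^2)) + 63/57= 499208503/9114300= 54.77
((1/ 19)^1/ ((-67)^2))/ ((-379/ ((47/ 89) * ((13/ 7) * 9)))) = -5499/ 20138655047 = -0.00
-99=-99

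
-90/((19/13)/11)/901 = -12870/17119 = -0.75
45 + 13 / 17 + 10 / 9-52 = -784 / 153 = -5.12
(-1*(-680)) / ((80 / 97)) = 1649 / 2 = 824.50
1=1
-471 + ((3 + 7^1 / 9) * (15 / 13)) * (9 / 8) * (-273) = -7239 / 4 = -1809.75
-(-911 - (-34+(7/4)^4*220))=188183/64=2940.36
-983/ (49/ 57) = -56031/ 49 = -1143.49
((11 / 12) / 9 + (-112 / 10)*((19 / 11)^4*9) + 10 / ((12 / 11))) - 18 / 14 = -49213636529 / 55342980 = -889.25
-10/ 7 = -1.43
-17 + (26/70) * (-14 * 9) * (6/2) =-787/5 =-157.40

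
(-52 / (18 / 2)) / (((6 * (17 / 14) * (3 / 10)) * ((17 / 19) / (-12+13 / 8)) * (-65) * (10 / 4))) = -22078 / 117045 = -0.19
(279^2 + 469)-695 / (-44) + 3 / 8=78326.17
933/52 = 17.94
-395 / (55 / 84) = -6636 / 11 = -603.27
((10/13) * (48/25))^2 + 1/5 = 10061/4225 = 2.38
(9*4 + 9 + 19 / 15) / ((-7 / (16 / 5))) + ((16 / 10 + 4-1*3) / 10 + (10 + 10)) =-187 / 210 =-0.89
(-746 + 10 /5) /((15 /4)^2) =-3968 /75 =-52.91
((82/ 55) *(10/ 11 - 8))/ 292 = -1599/ 44165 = -0.04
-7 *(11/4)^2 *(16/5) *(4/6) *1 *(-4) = 6776/15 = 451.73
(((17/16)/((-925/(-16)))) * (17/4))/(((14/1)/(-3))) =-867/51800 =-0.02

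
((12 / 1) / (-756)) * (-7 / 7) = 1 / 63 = 0.02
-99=-99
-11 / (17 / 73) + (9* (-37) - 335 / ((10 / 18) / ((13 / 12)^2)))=-295915 / 272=-1087.92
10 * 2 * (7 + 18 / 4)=230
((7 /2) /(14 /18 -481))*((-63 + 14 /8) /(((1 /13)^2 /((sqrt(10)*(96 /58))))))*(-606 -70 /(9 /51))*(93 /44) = -182429105040*sqrt(10) /689359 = -836852.04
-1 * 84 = -84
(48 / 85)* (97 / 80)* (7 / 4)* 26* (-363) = -11308.94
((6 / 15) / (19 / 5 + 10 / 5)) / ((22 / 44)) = 4 / 29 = 0.14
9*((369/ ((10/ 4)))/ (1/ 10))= 13284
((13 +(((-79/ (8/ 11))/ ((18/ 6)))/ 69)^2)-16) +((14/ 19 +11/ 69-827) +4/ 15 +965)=35545168007/ 260521920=136.44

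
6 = 6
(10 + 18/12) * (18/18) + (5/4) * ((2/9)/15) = 311/27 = 11.52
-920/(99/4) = -3680/99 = -37.17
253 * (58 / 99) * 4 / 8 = 667 / 9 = 74.11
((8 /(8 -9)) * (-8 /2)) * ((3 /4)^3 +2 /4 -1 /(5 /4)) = 39 /10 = 3.90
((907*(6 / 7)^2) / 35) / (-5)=-32652 / 8575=-3.81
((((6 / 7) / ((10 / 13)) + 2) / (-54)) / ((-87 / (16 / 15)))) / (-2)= -436 / 1233225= -0.00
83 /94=0.88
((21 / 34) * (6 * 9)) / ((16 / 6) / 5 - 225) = -1215 / 8177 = -0.15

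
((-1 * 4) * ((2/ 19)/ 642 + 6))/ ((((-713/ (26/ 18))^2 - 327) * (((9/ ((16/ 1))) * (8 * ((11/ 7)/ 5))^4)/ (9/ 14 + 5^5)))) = -58016293868771875/ 4230217456076544768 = -0.01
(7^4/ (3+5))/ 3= 2401/ 24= 100.04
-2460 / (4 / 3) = -1845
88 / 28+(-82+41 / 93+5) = -47794 / 651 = -73.42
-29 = -29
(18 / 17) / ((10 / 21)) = 189 / 85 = 2.22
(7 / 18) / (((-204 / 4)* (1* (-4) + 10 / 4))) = 7 / 1377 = 0.01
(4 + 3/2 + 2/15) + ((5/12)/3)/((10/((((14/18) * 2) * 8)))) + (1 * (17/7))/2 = 19903/2835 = 7.02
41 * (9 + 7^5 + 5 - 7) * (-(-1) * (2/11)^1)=1378748/11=125340.73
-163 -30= -193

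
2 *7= 14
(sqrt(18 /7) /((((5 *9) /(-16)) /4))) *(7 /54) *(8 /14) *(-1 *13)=2.20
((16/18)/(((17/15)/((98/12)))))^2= 960400/23409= 41.03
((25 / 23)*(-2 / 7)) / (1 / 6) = -300 / 161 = -1.86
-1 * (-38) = 38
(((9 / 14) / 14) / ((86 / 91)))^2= 13689 / 5798464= 0.00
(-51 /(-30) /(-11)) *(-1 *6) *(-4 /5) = -204 /275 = -0.74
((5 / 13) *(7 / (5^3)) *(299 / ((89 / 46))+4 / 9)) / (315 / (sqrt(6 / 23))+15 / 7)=0.01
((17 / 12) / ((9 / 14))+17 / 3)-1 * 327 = -17233 / 54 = -319.13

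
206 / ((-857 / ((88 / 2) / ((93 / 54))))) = -163152 / 26567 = -6.14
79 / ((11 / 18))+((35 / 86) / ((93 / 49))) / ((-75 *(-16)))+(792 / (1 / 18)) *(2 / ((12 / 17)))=855595331453 / 21114720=40521.27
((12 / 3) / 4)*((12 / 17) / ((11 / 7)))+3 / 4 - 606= -452391 / 748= -604.80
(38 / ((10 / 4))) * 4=304 / 5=60.80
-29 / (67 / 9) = -261 / 67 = -3.90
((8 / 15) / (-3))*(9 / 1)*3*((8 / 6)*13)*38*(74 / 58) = -584896 / 145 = -4033.77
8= 8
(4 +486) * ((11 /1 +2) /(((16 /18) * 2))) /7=4095 /8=511.88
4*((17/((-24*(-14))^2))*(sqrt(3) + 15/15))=17/28224 + 17*sqrt(3)/28224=0.00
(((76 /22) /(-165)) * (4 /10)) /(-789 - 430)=76 /11062425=0.00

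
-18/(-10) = 9/5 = 1.80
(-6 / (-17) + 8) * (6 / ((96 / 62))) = 2201 / 68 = 32.37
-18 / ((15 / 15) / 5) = -90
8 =8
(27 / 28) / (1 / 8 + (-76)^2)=18 / 107821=0.00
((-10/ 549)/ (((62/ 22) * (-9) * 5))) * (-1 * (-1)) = 22/ 153171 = 0.00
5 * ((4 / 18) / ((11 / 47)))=4.75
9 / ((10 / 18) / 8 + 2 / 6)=648 / 29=22.34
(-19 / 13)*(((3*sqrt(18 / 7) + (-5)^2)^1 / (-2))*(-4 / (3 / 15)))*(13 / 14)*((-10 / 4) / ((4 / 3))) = 12825*sqrt(14) / 392 + 35625 / 56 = 758.58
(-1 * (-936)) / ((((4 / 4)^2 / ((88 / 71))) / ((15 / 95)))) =247104 / 1349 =183.18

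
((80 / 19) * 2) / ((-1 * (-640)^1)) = 1 / 76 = 0.01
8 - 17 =-9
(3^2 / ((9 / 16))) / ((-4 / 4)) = -16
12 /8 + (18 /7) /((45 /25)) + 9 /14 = 25 /7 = 3.57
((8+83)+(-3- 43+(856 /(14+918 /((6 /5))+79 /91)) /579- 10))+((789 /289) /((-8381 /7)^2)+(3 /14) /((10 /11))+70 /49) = 535222556829842149393 /14597171238000744540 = 36.67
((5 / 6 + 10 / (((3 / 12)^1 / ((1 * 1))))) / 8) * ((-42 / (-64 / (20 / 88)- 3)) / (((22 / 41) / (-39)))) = -13711425 / 250448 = -54.75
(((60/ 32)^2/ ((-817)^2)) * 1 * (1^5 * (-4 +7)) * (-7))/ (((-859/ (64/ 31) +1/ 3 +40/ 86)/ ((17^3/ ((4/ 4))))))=69641775/ 53221366127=0.00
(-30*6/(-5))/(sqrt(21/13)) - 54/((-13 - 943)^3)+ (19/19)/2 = 218430731/436861408+ 12*sqrt(273)/7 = 28.82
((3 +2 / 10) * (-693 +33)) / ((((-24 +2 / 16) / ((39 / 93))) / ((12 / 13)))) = 202752 / 5921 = 34.24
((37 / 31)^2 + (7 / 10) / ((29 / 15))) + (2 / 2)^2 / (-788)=39207833 / 21960772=1.79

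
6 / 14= 3 / 7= 0.43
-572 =-572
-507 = -507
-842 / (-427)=842 / 427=1.97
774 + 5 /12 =9293 /12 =774.42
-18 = -18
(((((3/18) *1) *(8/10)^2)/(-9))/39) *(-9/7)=8/20475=0.00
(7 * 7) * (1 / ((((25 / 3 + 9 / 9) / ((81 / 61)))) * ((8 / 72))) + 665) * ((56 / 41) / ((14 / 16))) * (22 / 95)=2804049248 / 237595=11801.80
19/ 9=2.11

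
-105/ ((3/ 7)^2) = -1715/ 3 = -571.67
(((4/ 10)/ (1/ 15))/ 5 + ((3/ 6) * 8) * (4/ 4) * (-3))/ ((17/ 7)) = -378/ 85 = -4.45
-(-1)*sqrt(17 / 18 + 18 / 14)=sqrt(3934) / 42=1.49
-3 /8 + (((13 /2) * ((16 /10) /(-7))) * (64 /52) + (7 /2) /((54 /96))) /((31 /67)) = 712529 /78120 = 9.12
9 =9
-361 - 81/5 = -377.20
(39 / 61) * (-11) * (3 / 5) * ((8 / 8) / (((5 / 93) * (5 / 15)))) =-359073 / 1525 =-235.46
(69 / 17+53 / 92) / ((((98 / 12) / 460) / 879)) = 191156130 / 833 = 229479.15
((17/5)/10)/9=17/450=0.04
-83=-83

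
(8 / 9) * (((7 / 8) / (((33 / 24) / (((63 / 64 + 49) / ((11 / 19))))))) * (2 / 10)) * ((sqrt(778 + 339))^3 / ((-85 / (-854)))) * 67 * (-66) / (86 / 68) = -13596331095151 * sqrt(1117) / 35475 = -12809315253.49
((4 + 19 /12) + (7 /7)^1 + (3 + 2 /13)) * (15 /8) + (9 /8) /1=8063 /416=19.38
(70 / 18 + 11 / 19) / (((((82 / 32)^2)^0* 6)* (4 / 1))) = 191 / 1026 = 0.19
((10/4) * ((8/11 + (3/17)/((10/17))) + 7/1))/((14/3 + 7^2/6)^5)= 1716552/29774625727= 0.00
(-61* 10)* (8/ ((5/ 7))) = -6832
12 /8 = 3 /2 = 1.50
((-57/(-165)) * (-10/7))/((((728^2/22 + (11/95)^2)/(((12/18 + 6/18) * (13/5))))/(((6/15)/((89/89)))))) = -356668/16740878917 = -0.00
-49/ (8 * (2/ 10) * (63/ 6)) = -35/ 12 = -2.92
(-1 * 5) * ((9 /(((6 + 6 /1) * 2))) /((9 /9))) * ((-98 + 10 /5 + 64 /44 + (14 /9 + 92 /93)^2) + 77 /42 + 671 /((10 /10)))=-1096.43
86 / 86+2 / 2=2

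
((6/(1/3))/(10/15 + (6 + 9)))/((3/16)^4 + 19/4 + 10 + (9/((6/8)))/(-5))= 17694720/190220891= 0.09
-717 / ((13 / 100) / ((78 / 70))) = -43020 / 7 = -6145.71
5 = 5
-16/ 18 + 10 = 82/ 9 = 9.11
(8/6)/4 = 0.33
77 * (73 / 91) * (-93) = -74679 / 13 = -5744.54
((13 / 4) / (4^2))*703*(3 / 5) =27417 / 320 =85.68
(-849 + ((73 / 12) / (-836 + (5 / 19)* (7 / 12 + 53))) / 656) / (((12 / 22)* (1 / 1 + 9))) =-1148041492169 / 7375788480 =-155.65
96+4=100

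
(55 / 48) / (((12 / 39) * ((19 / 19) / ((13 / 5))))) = 1859 / 192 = 9.68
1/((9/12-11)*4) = -1/41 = -0.02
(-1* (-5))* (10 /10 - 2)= -5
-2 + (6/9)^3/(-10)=-274/135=-2.03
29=29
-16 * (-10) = 160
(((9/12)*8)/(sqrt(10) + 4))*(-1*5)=-20 + 5*sqrt(10)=-4.19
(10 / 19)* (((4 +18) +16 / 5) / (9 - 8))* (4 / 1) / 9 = 5.89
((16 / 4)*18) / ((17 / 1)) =72 / 17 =4.24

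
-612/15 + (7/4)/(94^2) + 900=151837859/176720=859.20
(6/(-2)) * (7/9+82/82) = -16/3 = -5.33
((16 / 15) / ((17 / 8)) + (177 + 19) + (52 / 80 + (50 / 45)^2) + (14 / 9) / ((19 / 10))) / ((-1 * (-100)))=20847227 / 10465200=1.99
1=1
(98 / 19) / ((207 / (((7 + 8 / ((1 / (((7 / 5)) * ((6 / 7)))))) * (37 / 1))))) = 300958 / 19665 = 15.30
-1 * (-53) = 53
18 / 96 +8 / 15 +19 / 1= 4733 / 240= 19.72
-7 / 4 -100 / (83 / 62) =-25381 / 332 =-76.45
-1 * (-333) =333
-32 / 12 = -8 / 3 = -2.67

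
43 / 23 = 1.87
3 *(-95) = -285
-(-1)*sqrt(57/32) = sqrt(114)/8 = 1.33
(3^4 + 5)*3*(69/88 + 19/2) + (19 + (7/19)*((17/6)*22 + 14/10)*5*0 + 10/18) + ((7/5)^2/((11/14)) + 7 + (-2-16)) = 2397911/900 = 2664.35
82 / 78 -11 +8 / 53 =-9.80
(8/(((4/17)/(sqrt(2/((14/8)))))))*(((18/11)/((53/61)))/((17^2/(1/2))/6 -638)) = -223992*sqrt(14)/6631625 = -0.13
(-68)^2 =4624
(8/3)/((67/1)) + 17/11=3505/2211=1.59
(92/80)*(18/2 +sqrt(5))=12.92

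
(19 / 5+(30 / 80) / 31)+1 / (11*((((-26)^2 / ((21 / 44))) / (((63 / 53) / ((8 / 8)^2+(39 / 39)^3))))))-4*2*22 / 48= 2345951903 / 16126899360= 0.15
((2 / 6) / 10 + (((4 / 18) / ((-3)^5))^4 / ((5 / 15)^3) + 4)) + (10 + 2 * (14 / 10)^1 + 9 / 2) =18075490334800 / 847288609443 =21.33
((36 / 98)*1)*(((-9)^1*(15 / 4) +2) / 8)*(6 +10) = -1143 / 49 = -23.33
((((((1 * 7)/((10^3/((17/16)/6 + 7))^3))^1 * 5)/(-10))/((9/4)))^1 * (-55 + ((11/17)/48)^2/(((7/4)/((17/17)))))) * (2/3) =20962250255629111/994117681152000000000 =0.00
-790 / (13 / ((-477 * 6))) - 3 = 173918.54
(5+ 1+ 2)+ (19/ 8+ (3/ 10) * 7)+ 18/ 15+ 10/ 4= 647/ 40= 16.18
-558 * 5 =-2790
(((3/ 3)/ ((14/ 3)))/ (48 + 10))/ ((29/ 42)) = 9/ 1682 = 0.01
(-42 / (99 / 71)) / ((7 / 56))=-7952 / 33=-240.97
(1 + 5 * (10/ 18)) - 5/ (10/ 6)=7/ 9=0.78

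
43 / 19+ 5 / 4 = 267 / 76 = 3.51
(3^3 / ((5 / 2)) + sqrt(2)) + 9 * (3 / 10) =sqrt(2) + 27 / 2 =14.91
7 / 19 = 0.37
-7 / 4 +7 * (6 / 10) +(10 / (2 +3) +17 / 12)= 88 / 15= 5.87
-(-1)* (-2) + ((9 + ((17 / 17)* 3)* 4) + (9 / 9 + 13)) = 33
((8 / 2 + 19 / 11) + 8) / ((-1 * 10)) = -151 / 110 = -1.37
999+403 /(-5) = 4592 /5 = 918.40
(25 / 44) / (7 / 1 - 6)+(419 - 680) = -11459 / 44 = -260.43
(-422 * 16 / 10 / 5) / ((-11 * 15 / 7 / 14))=330848 / 4125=80.21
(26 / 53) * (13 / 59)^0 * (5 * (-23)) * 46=-137540 / 53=-2595.09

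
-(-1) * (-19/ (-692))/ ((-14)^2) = 19/ 135632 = 0.00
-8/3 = -2.67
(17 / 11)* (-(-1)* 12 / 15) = 68 / 55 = 1.24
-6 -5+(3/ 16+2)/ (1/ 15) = 349/ 16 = 21.81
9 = 9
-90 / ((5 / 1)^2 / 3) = -54 / 5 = -10.80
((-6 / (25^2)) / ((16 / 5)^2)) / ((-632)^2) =-3 / 1278156800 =-0.00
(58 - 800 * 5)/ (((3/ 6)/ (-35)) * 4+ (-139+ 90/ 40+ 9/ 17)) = 9381960/ 324341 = 28.93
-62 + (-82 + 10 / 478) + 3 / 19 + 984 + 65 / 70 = 841.11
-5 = -5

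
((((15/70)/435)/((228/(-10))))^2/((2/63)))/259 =1/17613715616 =0.00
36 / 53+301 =15989 / 53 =301.68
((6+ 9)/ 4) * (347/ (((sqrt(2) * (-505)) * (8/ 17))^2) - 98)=-9596799951/ 26114560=-367.49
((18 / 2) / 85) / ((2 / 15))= 27 / 34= 0.79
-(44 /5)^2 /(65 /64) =-123904 /1625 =-76.25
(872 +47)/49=919/49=18.76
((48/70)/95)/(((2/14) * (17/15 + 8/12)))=8/285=0.03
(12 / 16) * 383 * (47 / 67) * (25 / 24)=450025 / 2144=209.90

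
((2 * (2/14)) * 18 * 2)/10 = 36/35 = 1.03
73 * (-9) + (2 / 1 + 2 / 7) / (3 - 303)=-344929 / 525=-657.01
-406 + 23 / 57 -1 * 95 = -28534 / 57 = -500.60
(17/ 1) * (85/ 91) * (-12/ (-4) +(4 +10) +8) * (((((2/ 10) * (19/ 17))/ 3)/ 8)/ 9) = 8075/ 19656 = 0.41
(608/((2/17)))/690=2584/345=7.49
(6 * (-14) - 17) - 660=-761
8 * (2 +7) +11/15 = 1091/15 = 72.73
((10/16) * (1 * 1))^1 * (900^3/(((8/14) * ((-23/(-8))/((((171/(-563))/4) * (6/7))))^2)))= 479625502500000/1173736207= 408631.43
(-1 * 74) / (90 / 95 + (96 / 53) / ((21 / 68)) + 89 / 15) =-7824390 / 1347691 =-5.81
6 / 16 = 3 / 8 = 0.38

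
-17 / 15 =-1.13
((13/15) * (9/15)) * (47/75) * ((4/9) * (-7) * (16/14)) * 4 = -78208/16875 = -4.63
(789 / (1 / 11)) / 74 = 8679 / 74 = 117.28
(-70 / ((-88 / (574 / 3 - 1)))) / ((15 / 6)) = 3997 / 66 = 60.56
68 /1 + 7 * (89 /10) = 1303 /10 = 130.30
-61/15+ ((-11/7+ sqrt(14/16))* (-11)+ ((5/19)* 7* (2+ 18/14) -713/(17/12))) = -16415621/33915 -11* sqrt(14)/4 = -494.31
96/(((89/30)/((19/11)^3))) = 19753920/118459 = 166.76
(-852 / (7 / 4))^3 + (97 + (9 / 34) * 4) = -115399590.90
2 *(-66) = -132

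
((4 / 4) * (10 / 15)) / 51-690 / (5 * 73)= -20968 / 11169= -1.88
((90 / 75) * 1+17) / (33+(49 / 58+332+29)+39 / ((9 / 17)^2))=142506 / 4181165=0.03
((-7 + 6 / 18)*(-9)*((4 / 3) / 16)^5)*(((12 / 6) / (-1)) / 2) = -5 / 20736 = -0.00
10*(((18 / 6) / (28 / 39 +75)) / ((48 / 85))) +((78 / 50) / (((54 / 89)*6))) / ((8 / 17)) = 102835057 / 63784800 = 1.61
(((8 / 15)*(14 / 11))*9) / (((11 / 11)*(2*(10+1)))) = 168 / 605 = 0.28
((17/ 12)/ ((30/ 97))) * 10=1649/ 36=45.81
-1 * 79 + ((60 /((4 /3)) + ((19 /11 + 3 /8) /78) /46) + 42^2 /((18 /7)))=205865273 /315744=652.00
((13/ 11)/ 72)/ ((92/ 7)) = 91/ 72864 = 0.00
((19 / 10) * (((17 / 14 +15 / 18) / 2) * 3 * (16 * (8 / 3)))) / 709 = 26144 / 74445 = 0.35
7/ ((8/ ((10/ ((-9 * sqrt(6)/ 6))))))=-35 * sqrt(6)/ 36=-2.38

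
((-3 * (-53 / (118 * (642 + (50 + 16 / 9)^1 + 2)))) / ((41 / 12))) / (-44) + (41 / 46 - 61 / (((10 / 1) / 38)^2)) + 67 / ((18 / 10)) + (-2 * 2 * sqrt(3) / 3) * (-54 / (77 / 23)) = -1453344630089477 / 1724574525300 + 1656 * sqrt(3) / 77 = -805.48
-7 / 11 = -0.64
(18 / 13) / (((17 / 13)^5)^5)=9770413866738669229888716498 / 5770627412348402378939569991057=0.00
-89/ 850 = -0.10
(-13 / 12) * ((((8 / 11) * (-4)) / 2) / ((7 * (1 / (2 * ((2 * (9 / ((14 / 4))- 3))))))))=-208 / 539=-0.39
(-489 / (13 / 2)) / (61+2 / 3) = -2934 / 2405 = -1.22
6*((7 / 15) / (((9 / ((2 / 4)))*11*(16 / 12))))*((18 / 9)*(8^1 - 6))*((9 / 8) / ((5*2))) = 21 / 4400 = 0.00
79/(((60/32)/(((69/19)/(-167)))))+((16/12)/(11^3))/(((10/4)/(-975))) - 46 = -998947706/21116315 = -47.31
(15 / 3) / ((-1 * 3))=-1.67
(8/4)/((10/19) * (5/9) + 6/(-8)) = -1368/313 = -4.37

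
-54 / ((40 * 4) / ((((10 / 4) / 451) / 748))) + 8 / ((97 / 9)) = 0.74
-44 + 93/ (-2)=-181/ 2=-90.50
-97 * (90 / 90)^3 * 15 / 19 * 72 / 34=-52380 / 323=-162.17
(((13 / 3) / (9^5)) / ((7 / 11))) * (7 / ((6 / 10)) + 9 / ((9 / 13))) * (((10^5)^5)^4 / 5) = 5689114259962199808767913000000000000000000000000000000000000000000000000000000000000000000000000.00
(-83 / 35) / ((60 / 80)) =-332 / 105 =-3.16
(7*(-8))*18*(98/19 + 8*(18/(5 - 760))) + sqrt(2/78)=-71824032/14345 + sqrt(39)/39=-5006.74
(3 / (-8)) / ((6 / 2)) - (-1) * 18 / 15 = 43 / 40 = 1.08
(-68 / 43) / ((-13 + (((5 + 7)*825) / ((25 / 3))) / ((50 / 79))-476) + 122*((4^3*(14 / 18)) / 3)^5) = -24393141900 / 2366803994958340901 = -0.00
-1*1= -1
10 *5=50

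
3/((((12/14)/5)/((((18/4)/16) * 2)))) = 315/32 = 9.84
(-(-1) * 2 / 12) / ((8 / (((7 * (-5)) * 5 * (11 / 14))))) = -275 / 96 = -2.86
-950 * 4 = -3800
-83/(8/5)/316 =-415/2528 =-0.16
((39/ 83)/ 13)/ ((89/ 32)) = 96/ 7387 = 0.01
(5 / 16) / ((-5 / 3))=-3 / 16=-0.19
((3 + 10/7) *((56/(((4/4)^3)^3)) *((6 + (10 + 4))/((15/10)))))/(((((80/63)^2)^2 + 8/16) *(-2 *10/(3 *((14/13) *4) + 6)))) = -1281408859584/1269748493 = -1009.18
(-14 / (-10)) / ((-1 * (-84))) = 1 / 60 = 0.02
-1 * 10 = -10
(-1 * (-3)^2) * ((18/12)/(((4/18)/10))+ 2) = -1251/2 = -625.50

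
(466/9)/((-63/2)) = -932/567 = -1.64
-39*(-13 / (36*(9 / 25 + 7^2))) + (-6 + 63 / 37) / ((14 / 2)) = -1260197 / 3835272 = -0.33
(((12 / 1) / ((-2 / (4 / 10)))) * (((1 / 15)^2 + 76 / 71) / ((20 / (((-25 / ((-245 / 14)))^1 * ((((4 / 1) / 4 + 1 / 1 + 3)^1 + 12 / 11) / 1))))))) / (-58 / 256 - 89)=3824896 / 304084125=0.01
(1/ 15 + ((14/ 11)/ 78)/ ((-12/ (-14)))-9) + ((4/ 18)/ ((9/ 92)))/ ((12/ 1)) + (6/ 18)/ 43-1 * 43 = -772762687/ 14942070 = -51.72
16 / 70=8 / 35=0.23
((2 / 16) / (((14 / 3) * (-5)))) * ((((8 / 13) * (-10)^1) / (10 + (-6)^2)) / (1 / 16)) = 24 / 2093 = 0.01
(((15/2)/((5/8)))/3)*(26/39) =8/3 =2.67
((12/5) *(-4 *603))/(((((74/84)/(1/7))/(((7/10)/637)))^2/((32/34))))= -4167936/24090464125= -0.00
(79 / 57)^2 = 6241 / 3249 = 1.92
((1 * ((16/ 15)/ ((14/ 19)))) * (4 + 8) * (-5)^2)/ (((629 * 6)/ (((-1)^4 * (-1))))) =-1520/ 13209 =-0.12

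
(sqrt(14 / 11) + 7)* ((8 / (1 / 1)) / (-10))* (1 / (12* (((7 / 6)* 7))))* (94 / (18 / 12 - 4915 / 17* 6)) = 6392* sqrt(154) / 158813655 + 6392 / 2062515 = 0.00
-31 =-31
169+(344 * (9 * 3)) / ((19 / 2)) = 21787 / 19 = 1146.68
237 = 237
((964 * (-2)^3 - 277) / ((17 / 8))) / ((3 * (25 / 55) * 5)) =-234344 / 425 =-551.40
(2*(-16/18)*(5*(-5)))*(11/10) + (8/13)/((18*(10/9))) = 48.92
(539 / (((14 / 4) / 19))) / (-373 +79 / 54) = -158004 / 20063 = -7.88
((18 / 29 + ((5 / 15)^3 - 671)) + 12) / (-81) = 515482 / 63423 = 8.13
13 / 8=1.62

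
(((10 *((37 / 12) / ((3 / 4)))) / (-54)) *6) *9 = -370 / 9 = -41.11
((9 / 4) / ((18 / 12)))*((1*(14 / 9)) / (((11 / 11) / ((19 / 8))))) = 133 / 24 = 5.54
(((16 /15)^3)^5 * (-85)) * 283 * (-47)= 260695151857186417672192 /87578778076171875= 2976693.19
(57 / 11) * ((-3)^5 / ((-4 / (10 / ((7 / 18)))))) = 623295 / 77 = 8094.74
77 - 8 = 69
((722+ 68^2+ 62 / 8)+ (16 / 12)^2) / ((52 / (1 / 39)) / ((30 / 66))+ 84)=963995 / 818208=1.18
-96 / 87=-32 / 29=-1.10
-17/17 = -1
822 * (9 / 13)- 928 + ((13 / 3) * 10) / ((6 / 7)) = -36079 / 117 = -308.37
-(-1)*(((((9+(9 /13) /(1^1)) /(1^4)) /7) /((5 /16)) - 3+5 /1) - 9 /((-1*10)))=953 /130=7.33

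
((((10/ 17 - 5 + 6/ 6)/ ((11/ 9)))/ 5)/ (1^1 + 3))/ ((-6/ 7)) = 609/ 3740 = 0.16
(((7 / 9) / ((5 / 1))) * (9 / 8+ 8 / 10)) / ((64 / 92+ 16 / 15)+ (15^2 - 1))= 12397 / 9346560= 0.00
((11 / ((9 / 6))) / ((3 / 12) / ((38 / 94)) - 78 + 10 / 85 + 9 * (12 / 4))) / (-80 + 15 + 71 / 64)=1819136 / 796631247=0.00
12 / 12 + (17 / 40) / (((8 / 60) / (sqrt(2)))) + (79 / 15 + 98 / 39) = 51 * sqrt(2) / 16 + 1712 / 195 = 13.29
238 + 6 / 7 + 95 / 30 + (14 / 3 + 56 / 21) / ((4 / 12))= 11089 / 42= 264.02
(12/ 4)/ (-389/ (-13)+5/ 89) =1157/ 11562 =0.10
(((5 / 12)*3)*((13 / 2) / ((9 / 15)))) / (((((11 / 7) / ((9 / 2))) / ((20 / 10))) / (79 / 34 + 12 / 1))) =3323775 / 2992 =1110.89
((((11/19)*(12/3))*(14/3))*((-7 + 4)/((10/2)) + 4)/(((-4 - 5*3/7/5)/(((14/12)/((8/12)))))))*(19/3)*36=-513128/155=-3310.50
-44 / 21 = -2.10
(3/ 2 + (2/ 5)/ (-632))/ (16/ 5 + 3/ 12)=103/ 237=0.43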